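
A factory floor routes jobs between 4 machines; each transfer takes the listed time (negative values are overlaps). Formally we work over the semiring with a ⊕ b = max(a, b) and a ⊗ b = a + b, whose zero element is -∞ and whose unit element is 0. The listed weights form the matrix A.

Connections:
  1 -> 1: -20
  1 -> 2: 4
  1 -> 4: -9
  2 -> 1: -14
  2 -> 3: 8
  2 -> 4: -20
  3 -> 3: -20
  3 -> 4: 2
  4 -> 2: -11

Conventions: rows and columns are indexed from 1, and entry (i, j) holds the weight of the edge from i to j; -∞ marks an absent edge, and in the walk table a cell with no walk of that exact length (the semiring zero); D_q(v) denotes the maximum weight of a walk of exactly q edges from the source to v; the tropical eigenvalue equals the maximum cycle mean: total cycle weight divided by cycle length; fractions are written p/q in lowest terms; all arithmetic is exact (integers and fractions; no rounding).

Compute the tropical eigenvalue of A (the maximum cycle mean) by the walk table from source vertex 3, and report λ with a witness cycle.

q=0: [-∞, -∞, 0, -∞]
q=1: [-∞, -∞, -20, 2]
q=2: [-∞, -9, -40, -18]
q=3: [-23, -29, -1, -29]
q=4: [-43, -19, -21, 1]
Optimal cycle mean attained by: cycle 2->3->4->2, total 8 + 2 + (-11), length 3.
Answer: λ = -1/3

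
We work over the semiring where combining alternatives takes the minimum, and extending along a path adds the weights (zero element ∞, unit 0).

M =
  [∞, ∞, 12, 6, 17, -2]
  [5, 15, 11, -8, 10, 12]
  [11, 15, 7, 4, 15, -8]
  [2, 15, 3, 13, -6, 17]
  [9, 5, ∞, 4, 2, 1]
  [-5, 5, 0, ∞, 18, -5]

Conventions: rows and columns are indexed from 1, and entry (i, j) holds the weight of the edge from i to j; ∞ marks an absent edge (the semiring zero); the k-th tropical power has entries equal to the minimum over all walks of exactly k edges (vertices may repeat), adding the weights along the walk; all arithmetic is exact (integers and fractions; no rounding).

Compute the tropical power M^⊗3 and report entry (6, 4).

M^⊗2:
  [-7, 3, -2, 16, 0, -7]
  [-6, 7, -5, 5, -14, 3]
  [-13, -3, -8, 7, -2, -13]
  [3, -1, 10, -2, -4, -5]
  [-4, 6, 1, -3, -2, -4]
  [-10, 0, -5, -3, 12, -10]
M^⊗3:
  [-12, -2, -7, -5, 2, -12]
  [-5, -9, 2, -10, -12, -13]
  [-18, -8, -13, -11, 0, -18]
  [-10, 0, -5, -9, -8, -10]
  [-9, 1, -4, -2, -9, -9]
  [-15, -5, -10, -8, -9, -15]
Key observation: the optimum is the walk 6->6->2->4, with weight (-5) + 5 + (-8) = -8.
Optimal value attained by: walk 6->6->2->4.
Answer: (M^⊗3)[6][4] = -8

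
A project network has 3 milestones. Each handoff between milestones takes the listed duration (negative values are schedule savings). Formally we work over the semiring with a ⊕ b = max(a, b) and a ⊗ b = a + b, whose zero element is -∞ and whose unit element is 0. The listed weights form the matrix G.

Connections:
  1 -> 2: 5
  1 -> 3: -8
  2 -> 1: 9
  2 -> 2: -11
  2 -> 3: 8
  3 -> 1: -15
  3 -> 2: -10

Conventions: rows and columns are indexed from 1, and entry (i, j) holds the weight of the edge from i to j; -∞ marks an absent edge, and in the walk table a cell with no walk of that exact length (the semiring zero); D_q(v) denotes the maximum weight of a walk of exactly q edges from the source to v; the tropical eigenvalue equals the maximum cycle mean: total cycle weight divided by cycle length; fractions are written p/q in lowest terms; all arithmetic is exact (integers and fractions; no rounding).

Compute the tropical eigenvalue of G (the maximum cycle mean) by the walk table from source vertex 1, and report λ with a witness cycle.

q=0: [0, -∞, -∞]
q=1: [-∞, 5, -8]
q=2: [14, -6, 13]
q=3: [3, 19, 6]
Optimal cycle mean attained by: cycle 1->2->1, total 5 + 9, length 2.
Answer: λ = 7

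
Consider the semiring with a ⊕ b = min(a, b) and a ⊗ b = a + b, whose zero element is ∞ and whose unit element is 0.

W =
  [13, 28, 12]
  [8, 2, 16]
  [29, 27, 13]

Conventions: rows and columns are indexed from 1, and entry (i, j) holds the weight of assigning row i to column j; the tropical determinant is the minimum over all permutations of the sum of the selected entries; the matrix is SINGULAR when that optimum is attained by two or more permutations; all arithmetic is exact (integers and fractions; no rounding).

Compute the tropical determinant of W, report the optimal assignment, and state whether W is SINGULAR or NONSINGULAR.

σ = (1, 2, 3): 13 + 2 + 13 = 28
σ = (1, 3, 2): 13 + 16 + 27 = 56
σ = (2, 1, 3): 28 + 8 + 13 = 49
σ = (2, 3, 1): 28 + 16 + 29 = 73
σ = (3, 1, 2): 12 + 8 + 27 = 47
σ = (3, 2, 1): 12 + 2 + 29 = 43
Optimal value attained by: σ = (1, 2, 3).
Answer: det⊕(W) = 28; verdict: NONSINGULAR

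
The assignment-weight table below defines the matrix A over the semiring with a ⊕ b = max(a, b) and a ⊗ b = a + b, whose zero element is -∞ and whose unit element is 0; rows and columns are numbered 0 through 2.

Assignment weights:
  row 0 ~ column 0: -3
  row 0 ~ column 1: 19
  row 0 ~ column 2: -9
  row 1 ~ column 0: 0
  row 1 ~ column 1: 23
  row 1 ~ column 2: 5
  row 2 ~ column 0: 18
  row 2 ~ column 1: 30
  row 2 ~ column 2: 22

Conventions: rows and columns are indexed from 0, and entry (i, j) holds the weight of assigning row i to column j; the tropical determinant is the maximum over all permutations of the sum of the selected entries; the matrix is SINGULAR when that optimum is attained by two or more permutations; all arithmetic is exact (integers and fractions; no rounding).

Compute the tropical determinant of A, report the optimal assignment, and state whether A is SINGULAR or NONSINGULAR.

σ = (0, 1, 2): (-3) + 23 + 22 = 42
σ = (0, 2, 1): (-3) + 5 + 30 = 32
σ = (1, 0, 2): 19 + 0 + 22 = 41
σ = (1, 2, 0): 19 + 5 + 18 = 42
σ = (2, 0, 1): (-9) + 0 + 30 = 21
σ = (2, 1, 0): (-9) + 23 + 18 = 32
Optimal value attained by: σ = (0, 1, 2).
Answer: det⊕(A) = 42; verdict: SINGULAR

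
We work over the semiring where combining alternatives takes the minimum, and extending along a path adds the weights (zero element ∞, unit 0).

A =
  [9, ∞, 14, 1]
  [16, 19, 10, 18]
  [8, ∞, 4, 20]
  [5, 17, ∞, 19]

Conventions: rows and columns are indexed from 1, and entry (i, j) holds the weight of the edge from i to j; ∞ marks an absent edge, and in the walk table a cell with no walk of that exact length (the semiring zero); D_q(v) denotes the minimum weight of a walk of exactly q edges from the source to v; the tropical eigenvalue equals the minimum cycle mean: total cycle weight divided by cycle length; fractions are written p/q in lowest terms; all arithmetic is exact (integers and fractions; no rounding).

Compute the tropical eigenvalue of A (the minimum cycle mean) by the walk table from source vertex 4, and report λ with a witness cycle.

q=0: [∞, ∞, ∞, 0]
q=1: [5, 17, ∞, 19]
q=2: [14, 36, 19, 6]
q=3: [11, 23, 23, 15]
q=4: [20, 32, 25, 12]
Optimal cycle mean attained by: cycle 1->4->1, total 1 + 5, length 2.
Answer: λ = 3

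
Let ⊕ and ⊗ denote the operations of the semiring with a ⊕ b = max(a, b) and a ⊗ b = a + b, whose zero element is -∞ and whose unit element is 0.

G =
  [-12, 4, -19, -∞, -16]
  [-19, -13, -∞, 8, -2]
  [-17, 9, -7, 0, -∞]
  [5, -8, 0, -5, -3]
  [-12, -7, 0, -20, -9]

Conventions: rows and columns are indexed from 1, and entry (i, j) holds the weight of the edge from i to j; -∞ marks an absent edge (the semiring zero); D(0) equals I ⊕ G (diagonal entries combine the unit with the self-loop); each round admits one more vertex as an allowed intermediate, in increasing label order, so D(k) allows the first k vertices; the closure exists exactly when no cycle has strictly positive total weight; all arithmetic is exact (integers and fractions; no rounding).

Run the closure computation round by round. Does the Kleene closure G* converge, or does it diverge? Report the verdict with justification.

D(0):
  [0, 4, -19, -∞, -16]
  [-19, 0, -∞, 8, -2]
  [-17, 9, 0, 0, -∞]
  [5, -8, 0, 0, -3]
  [-12, -7, 0, -20, 0]
D(1):
  [0, 4, -19, -∞, -16]
  [-19, 0, -38, 8, -2]
  [-17, 9, 0, 0, -33]
  [5, 9, 0, 0, -3]
  [-12, -7, 0, -20, 0]
Detection: at round 2, diagonal entry (4, 4) turns strictly positive.
Key observation: the cycle 4->1->2->4 has total weight 5 + 4 + 8, which is strictly positive.
Answer: DIVERGES — positive cycle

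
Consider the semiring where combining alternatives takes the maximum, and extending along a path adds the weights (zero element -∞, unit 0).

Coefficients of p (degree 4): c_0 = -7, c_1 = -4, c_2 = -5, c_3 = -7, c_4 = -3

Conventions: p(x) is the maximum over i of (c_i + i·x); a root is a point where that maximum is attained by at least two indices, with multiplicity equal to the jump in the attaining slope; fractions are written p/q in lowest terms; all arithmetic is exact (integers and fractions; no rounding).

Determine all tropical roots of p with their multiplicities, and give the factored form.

hull edge (i=0, c=-7) to (i=1, c=-4): slope 3, span 1
hull edge (i=1, c=-4) to (i=4, c=-3): slope 1/3, span 3
Factored form: p(x) = -3 ⊗ (x ⊕ (-3)) ⊗ (x ⊕ (-1/3)) ⊗ (x ⊕ (-1/3)) ⊗ (x ⊕ (-1/3))
Answer: roots = -3 (mult 1), -1/3 (mult 3)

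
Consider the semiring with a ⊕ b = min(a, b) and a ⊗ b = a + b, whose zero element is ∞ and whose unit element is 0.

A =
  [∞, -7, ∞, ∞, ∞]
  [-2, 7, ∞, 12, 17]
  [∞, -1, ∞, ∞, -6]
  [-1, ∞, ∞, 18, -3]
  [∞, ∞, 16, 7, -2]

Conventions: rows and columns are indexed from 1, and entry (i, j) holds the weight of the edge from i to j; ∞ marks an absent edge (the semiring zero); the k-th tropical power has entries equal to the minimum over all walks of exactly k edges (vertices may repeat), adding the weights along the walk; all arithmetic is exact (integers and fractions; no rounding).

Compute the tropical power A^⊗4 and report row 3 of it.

A^⊗2:
  [-9, 0, ∞, 5, 10]
  [5, -9, 33, 19, 9]
  [-3, 6, 10, 1, -8]
  [17, -8, 13, 4, -5]
  [6, 15, 14, 5, -4]
A^⊗3:
  [-2, -16, 26, 12, 2]
  [-11, -2, 25, 3, 7]
  [0, -10, 8, -1, -10]
  [-10, -1, 11, 2, -7]
  [4, -1, 12, 3, -6]
A^⊗4:
  [-18, -9, 18, -4, 0]
  [-4, -18, 23, 10, 0]
  [-12, -7, 6, -3, -12]
  [-3, -17, 9, 0, -9]
  [-3, -3, 10, 1, -8]
Answer: row 3 of A^⊗4 = [-12, -7, 6, -3, -12]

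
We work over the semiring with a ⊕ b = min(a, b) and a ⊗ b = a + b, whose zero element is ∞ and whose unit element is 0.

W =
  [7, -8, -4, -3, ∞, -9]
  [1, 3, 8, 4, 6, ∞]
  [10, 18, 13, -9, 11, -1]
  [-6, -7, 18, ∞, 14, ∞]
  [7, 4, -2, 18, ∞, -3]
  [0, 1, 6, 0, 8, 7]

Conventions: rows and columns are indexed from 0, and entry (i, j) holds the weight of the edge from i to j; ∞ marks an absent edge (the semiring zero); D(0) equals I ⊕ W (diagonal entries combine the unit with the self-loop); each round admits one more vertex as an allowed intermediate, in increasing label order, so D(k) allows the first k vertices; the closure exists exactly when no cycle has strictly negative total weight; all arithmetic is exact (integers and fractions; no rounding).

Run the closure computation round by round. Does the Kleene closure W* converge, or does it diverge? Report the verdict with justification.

D(0):
  [0, -8, -4, -3, ∞, -9]
  [1, 0, 8, 4, 6, ∞]
  [10, 18, 0, -9, 11, -1]
  [-6, -7, 18, 0, 14, ∞]
  [7, 4, -2, 18, 0, -3]
  [0, 1, 6, 0, 8, 0]
Detection: at round 1, diagonal entry (1, 1) turns strictly negative.
Key observation: the cycle 1->0->1 has total weight 1 + (-8), which is strictly negative.
Answer: DIVERGES — negative cycle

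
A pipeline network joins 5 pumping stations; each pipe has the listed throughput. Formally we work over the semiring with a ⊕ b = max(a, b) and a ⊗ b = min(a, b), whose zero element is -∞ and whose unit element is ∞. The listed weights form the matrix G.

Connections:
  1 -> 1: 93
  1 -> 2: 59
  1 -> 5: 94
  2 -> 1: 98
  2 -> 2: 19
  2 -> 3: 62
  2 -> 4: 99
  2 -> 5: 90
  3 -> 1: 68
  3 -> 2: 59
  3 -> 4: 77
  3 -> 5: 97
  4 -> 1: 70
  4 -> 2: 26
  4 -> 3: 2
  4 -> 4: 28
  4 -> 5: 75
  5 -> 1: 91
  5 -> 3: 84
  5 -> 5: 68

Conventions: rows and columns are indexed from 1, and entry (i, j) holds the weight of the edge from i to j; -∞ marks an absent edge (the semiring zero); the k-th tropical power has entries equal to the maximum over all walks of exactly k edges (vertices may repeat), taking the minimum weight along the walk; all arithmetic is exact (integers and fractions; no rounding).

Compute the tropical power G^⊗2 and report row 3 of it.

G^⊗2:
  [93, 59, 84, 59, 93]
  [93, 59, 84, 62, 94]
  [91, 59, 84, 59, 75]
  [75, 59, 75, 28, 70]
  [91, 59, 68, 77, 91]
Answer: row 3 of G^⊗2 = [91, 59, 84, 59, 75]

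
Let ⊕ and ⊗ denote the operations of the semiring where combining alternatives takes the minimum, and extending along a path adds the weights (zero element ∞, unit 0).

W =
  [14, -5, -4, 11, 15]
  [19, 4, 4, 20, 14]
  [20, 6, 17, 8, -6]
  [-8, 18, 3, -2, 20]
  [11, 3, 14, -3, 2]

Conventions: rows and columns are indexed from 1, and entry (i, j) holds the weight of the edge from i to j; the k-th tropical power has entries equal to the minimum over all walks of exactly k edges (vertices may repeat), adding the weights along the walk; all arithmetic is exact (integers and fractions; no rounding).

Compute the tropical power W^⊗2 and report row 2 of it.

W^⊗2:
  [3, -1, -1, 4, -10]
  [12, 8, 8, 11, -2]
  [0, -3, 8, -9, -4]
  [-10, -13, -12, -4, -3]
  [-11, 5, 0, -5, 4]
Answer: row 2 of W^⊗2 = [12, 8, 8, 11, -2]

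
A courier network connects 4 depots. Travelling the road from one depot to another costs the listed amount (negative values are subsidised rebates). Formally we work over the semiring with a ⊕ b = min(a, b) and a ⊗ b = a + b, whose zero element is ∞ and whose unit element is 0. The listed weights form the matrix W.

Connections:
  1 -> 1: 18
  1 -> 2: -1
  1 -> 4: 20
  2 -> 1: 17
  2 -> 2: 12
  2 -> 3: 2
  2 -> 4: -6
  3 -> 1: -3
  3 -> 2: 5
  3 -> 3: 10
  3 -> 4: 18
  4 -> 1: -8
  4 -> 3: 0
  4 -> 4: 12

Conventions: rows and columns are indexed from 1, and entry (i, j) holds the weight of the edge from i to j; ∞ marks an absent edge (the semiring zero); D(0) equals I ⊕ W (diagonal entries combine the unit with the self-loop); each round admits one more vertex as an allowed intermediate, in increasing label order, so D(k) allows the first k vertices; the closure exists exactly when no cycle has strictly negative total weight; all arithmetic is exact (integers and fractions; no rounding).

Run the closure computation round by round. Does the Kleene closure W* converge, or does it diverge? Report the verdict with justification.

D(0):
  [0, -1, ∞, 20]
  [17, 0, 2, -6]
  [-3, 5, 0, 18]
  [-8, ∞, 0, 0]
D(1):
  [0, -1, ∞, 20]
  [17, 0, 2, -6]
  [-3, -4, 0, 17]
  [-8, -9, 0, 0]
Detection: at round 2, diagonal entry (3, 3) turns strictly negative.
Key observation: the cycle 3->1->2->3 has total weight (-3) + (-1) + 2, which is strictly negative.
Answer: DIVERGES — negative cycle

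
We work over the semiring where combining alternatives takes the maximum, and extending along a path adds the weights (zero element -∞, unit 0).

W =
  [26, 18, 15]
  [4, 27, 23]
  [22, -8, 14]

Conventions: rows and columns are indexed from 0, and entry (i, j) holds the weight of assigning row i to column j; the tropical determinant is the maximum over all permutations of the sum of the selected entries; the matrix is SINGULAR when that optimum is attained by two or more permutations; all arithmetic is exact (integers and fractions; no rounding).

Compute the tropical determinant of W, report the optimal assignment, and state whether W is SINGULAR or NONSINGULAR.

σ = (0, 1, 2): 26 + 27 + 14 = 67
σ = (0, 2, 1): 26 + 23 + (-8) = 41
σ = (1, 0, 2): 18 + 4 + 14 = 36
σ = (1, 2, 0): 18 + 23 + 22 = 63
σ = (2, 0, 1): 15 + 4 + (-8) = 11
σ = (2, 1, 0): 15 + 27 + 22 = 64
Optimal value attained by: σ = (0, 1, 2).
Answer: det⊕(W) = 67; verdict: NONSINGULAR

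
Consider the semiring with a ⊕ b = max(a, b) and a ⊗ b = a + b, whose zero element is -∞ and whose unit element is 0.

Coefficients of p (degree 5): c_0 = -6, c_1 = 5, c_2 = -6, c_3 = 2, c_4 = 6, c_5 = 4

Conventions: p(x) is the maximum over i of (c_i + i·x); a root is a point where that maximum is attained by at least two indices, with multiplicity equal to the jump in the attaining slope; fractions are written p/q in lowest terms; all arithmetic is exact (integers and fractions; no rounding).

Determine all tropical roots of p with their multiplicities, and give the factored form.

hull edge (i=0, c=-6) to (i=1, c=5): slope 11, span 1
hull edge (i=1, c=5) to (i=4, c=6): slope 1/3, span 3
hull edge (i=4, c=6) to (i=5, c=4): slope -2, span 1
Factored form: p(x) = 4 ⊗ (x ⊕ (-11)) ⊗ (x ⊕ (-1/3)) ⊗ (x ⊕ (-1/3)) ⊗ (x ⊕ (-1/3)) ⊗ (x ⊕ 2)
Answer: roots = -11 (mult 1), -1/3 (mult 3), 2 (mult 1)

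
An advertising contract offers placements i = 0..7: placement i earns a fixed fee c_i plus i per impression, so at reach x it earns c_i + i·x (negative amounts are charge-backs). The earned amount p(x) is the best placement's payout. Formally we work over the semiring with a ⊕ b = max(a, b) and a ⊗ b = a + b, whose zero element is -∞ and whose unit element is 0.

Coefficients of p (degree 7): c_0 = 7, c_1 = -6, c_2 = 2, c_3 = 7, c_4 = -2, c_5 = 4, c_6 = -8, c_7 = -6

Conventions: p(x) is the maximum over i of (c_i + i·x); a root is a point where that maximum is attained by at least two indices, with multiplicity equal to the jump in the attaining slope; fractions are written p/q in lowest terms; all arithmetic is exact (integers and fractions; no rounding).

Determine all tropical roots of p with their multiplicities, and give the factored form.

hull edge (i=0, c=7) to (i=3, c=7): slope 0, span 3
hull edge (i=3, c=7) to (i=5, c=4): slope -3/2, span 2
hull edge (i=5, c=4) to (i=7, c=-6): slope -5, span 2
Factored form: p(x) = -6 ⊗ (x ⊕ 0) ⊗ (x ⊕ 0) ⊗ (x ⊕ 0) ⊗ (x ⊕ 3/2) ⊗ (x ⊕ 3/2) ⊗ (x ⊕ 5) ⊗ (x ⊕ 5)
Answer: roots = 0 (mult 3), 3/2 (mult 2), 5 (mult 2)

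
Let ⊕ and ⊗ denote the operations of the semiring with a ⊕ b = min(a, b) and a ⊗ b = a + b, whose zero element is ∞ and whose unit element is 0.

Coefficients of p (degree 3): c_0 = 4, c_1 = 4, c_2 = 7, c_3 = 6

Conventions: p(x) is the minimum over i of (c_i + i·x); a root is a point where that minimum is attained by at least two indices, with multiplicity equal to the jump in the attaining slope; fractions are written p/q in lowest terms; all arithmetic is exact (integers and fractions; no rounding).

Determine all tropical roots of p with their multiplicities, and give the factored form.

hull edge (i=0, c=4) to (i=1, c=4): slope 0, span 1
hull edge (i=1, c=4) to (i=3, c=6): slope 1, span 2
Factored form: p(x) = 6 ⊗ (x ⊕ (-1)) ⊗ (x ⊕ (-1)) ⊗ (x ⊕ 0)
Answer: roots = -1 (mult 2), 0 (mult 1)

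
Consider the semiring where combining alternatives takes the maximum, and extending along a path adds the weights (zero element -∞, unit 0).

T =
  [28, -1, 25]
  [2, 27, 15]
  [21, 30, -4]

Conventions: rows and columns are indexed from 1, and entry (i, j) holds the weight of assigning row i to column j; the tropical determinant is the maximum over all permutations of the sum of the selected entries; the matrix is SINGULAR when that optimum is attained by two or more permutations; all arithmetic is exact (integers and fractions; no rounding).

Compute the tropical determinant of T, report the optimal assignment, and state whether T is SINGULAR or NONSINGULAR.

σ = (1, 2, 3): 28 + 27 + (-4) = 51
σ = (1, 3, 2): 28 + 15 + 30 = 73
σ = (2, 1, 3): (-1) + 2 + (-4) = -3
σ = (2, 3, 1): (-1) + 15 + 21 = 35
σ = (3, 1, 2): 25 + 2 + 30 = 57
σ = (3, 2, 1): 25 + 27 + 21 = 73
Optimal value attained by: σ = (1, 3, 2).
Answer: det⊕(T) = 73; verdict: SINGULAR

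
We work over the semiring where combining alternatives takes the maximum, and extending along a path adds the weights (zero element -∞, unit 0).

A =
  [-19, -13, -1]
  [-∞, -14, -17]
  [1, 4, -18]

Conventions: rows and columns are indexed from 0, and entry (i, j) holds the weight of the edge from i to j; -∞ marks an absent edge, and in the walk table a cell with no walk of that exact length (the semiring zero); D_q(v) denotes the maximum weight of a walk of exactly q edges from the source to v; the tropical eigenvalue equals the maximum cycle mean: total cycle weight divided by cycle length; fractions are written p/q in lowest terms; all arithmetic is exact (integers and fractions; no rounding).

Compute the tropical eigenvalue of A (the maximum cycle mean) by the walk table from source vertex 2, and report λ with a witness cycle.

q=0: [-∞, -∞, 0]
q=1: [1, 4, -18]
q=2: [-17, -10, 0]
q=3: [1, 4, -18]
Optimal cycle mean attained by: cycle 0->2->0, total (-1) + 1, length 2.
Answer: λ = 0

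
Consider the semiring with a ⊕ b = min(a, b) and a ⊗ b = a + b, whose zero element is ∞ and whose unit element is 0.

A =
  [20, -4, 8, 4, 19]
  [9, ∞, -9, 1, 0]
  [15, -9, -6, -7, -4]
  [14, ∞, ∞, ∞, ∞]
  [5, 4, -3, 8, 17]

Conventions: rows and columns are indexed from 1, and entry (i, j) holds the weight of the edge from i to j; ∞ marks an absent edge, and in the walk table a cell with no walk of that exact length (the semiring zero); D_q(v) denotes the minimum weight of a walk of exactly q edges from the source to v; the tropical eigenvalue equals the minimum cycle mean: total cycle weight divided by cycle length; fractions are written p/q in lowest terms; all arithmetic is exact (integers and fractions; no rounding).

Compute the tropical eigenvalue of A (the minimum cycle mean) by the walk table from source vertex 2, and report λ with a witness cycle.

q=0: [∞, 0, ∞, ∞, ∞]
q=1: [9, ∞, -9, 1, 0]
q=2: [5, -18, -15, -16, -13]
q=3: [-9, -24, -27, -22, -19]
q=4: [-15, -36, -33, -34, -31]
q=5: [-27, -42, -45, -40, -37]
Optimal cycle mean attained by: cycle 2->3->2, total (-9) + (-9), length 2.
Answer: λ = -9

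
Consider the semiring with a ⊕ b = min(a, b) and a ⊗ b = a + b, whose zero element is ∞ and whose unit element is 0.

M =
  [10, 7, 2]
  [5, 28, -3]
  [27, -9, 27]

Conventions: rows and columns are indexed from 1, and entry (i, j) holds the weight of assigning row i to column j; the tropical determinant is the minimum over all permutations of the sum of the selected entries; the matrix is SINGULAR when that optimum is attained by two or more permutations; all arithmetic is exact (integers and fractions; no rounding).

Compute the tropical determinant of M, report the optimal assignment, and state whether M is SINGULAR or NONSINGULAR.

σ = (1, 2, 3): 10 + 28 + 27 = 65
σ = (1, 3, 2): 10 + (-3) + (-9) = -2
σ = (2, 1, 3): 7 + 5 + 27 = 39
σ = (2, 3, 1): 7 + (-3) + 27 = 31
σ = (3, 1, 2): 2 + 5 + (-9) = -2
σ = (3, 2, 1): 2 + 28 + 27 = 57
Optimal value attained by: σ = (1, 3, 2).
Answer: det⊕(M) = -2; verdict: SINGULAR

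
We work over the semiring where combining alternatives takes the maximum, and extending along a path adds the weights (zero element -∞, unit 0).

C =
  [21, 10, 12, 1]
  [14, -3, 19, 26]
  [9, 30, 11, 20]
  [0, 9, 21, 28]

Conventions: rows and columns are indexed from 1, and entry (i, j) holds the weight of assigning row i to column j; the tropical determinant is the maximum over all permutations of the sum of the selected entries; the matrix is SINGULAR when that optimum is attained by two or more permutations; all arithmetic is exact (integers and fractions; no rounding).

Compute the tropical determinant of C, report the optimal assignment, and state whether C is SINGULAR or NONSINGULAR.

σ = (1, 2, 3, 4): 21 + (-3) + 11 + 28 = 57
σ = (1, 2, 4, 3): 21 + (-3) + 20 + 21 = 59
σ = (1, 3, 2, 4): 21 + 19 + 30 + 28 = 98
σ = (1, 3, 4, 2): 21 + 19 + 20 + 9 = 69
σ = (1, 4, 2, 3): 21 + 26 + 30 + 21 = 98
σ = (1, 4, 3, 2): 21 + 26 + 11 + 9 = 67
σ = (2, 1, 3, 4): 10 + 14 + 11 + 28 = 63
σ = (2, 1, 4, 3): 10 + 14 + 20 + 21 = 65
σ = (2, 3, 1, 4): 10 + 19 + 9 + 28 = 66
σ = (2, 3, 4, 1): 10 + 19 + 20 + 0 = 49
σ = (2, 4, 1, 3): 10 + 26 + 9 + 21 = 66
σ = (2, 4, 3, 1): 10 + 26 + 11 + 0 = 47
σ = (3, 1, 2, 4): 12 + 14 + 30 + 28 = 84
σ = (3, 1, 4, 2): 12 + 14 + 20 + 9 = 55
σ = (3, 2, 1, 4): 12 + (-3) + 9 + 28 = 46
σ = (3, 2, 4, 1): 12 + (-3) + 20 + 0 = 29
σ = (3, 4, 1, 2): 12 + 26 + 9 + 9 = 56
σ = (3, 4, 2, 1): 12 + 26 + 30 + 0 = 68
σ = (4, 1, 2, 3): 1 + 14 + 30 + 21 = 66
σ = (4, 1, 3, 2): 1 + 14 + 11 + 9 = 35
σ = (4, 2, 1, 3): 1 + (-3) + 9 + 21 = 28
σ = (4, 2, 3, 1): 1 + (-3) + 11 + 0 = 9
σ = (4, 3, 1, 2): 1 + 19 + 9 + 9 = 38
σ = (4, 3, 2, 1): 1 + 19 + 30 + 0 = 50
Optimal value attained by: σ = (1, 3, 2, 4).
Answer: det⊕(C) = 98; verdict: SINGULAR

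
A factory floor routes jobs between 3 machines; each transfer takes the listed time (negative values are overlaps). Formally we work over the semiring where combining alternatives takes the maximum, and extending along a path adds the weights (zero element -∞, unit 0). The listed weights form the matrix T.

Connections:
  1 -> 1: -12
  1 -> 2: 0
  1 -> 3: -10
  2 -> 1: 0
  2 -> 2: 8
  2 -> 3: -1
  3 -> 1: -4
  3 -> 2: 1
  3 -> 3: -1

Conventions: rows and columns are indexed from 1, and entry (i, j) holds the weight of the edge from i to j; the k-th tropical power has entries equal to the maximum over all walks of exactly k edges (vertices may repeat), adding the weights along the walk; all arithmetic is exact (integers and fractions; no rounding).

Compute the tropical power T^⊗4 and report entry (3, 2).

T^⊗2:
  [0, 8, -1]
  [8, 16, 7]
  [1, 9, 0]
T^⊗3:
  [8, 16, 7]
  [16, 24, 15]
  [9, 17, 8]
T^⊗4:
  [16, 24, 15]
  [24, 32, 23]
  [17, 25, 16]
Key observation: the optimum is the walk 3->2->2->2->2, with weight 1 + 8 + 8 + 8 = 25.
Optimal value attained by: walk 3->2->2->2->2.
Answer: (T^⊗4)[3][2] = 25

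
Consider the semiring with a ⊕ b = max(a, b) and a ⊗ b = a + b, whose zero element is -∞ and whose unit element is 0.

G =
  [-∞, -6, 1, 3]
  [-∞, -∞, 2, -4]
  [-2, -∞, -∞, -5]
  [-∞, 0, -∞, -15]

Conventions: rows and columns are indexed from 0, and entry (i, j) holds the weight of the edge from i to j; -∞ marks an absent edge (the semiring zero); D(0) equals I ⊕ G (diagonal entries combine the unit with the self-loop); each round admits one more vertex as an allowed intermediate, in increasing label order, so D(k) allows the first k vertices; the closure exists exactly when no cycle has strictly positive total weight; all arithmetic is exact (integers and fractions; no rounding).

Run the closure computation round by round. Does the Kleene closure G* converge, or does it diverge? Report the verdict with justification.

D(0):
  [0, -6, 1, 3]
  [-∞, 0, 2, -4]
  [-2, -∞, 0, -5]
  [-∞, 0, -∞, 0]
D(1):
  [0, -6, 1, 3]
  [-∞, 0, 2, -4]
  [-2, -8, 0, 1]
  [-∞, 0, -∞, 0]
D(2):
  [0, -6, 1, 3]
  [-∞, 0, 2, -4]
  [-2, -8, 0, 1]
  [-∞, 0, 2, 0]
Detection: at round 3, diagonal entry (3, 3) turns strictly positive.
Key observation: the cycle 3->1->2->0->3 has total weight 0 + 2 + (-2) + 3, which is strictly positive.
Answer: DIVERGES — positive cycle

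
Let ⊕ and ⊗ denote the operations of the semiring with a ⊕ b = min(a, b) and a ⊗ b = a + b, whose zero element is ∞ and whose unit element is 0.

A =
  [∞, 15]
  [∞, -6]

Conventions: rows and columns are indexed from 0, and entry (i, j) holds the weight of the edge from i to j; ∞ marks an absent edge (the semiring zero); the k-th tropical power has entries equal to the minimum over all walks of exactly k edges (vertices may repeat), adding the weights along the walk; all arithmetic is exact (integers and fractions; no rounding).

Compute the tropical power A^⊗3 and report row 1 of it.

A^⊗2:
  [∞, 9]
  [∞, -12]
A^⊗3:
  [∞, 3]
  [∞, -18]
Answer: row 1 of A^⊗3 = [∞, -18]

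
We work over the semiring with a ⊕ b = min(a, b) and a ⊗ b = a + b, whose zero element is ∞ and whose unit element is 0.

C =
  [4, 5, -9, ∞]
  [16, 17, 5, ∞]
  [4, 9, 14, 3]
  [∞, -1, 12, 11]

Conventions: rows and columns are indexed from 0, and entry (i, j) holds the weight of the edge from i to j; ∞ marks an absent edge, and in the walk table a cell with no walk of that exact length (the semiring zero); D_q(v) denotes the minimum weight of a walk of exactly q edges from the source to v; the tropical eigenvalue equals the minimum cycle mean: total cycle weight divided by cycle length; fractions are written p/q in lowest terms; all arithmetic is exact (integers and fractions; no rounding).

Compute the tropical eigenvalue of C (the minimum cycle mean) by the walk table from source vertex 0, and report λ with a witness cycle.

q=0: [0, ∞, ∞, ∞]
q=1: [4, 5, -9, ∞]
q=2: [-5, 0, -5, -6]
q=3: [-1, -7, -14, -2]
q=4: [-10, -5, -10, -11]
Optimal cycle mean attained by: cycle 0->2->0, total (-9) + 4, length 2.
Answer: λ = -5/2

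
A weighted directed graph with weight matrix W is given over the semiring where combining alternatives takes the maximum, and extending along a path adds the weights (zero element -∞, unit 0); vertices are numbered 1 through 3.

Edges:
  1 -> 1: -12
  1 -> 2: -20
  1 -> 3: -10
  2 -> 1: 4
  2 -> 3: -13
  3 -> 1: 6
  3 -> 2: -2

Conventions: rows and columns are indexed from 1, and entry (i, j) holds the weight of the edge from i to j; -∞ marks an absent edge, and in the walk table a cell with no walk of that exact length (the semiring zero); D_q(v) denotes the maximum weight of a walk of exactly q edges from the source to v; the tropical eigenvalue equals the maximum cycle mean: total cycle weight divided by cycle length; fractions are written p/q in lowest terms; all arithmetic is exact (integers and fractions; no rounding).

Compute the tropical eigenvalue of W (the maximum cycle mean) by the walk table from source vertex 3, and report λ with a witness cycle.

q=0: [-∞, -∞, 0]
q=1: [6, -2, -∞]
q=2: [2, -14, -4]
q=3: [2, -6, -8]
Optimal cycle mean attained by: cycle 1->3->1, total (-10) + 6, length 2.
Answer: λ = -2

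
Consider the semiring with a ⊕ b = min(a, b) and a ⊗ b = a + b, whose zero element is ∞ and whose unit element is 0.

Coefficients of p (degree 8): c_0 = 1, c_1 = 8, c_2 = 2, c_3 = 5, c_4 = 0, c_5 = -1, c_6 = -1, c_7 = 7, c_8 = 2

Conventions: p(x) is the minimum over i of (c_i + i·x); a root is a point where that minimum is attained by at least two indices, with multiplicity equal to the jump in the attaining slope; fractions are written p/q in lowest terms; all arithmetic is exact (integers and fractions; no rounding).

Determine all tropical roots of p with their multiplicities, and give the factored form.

hull edge (i=0, c=1) to (i=5, c=-1): slope -2/5, span 5
hull edge (i=5, c=-1) to (i=6, c=-1): slope 0, span 1
hull edge (i=6, c=-1) to (i=8, c=2): slope 3/2, span 2
Factored form: p(x) = 2 ⊗ (x ⊕ (-3/2)) ⊗ (x ⊕ (-3/2)) ⊗ (x ⊕ 0) ⊗ (x ⊕ 2/5) ⊗ (x ⊕ 2/5) ⊗ (x ⊕ 2/5) ⊗ (x ⊕ 2/5) ⊗ (x ⊕ 2/5)
Answer: roots = -3/2 (mult 2), 0 (mult 1), 2/5 (mult 5)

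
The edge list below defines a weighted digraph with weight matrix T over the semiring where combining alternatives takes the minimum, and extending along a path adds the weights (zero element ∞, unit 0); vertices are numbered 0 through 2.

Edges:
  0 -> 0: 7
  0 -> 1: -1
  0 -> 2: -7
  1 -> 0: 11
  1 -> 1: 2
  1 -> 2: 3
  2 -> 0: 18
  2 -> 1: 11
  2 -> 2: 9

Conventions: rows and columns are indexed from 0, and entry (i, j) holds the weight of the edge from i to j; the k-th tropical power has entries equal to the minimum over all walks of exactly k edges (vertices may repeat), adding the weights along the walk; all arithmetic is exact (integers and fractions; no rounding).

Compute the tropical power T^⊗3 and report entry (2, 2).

T^⊗2:
  [10, 1, 0]
  [13, 4, 4]
  [22, 13, 11]
T^⊗3:
  [12, 3, 3]
  [15, 6, 6]
  [24, 15, 15]
Key observation: the optimum is the walk 2->1->0->2, with weight 11 + 11 + (-7) = 15.
Optimal value attained by: walk 2->1->0->2.
Answer: (T^⊗3)[2][2] = 15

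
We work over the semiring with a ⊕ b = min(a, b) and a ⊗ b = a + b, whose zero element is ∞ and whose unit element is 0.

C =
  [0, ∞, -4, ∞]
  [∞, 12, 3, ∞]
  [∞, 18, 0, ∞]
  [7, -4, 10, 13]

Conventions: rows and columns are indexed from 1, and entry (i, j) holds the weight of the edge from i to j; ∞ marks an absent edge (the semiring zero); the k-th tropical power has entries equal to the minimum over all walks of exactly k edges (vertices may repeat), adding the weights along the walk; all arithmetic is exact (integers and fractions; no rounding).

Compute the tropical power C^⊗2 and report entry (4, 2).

C^⊗2:
  [0, 14, -4, ∞]
  [∞, 21, 3, ∞]
  [∞, 18, 0, ∞]
  [7, 8, -1, 26]
Key observation: the optimum is the walk 4->2->2, with weight (-4) + 12 = 8.
Optimal value attained by: walk 4->2->2.
Answer: (C^⊗2)[4][2] = 8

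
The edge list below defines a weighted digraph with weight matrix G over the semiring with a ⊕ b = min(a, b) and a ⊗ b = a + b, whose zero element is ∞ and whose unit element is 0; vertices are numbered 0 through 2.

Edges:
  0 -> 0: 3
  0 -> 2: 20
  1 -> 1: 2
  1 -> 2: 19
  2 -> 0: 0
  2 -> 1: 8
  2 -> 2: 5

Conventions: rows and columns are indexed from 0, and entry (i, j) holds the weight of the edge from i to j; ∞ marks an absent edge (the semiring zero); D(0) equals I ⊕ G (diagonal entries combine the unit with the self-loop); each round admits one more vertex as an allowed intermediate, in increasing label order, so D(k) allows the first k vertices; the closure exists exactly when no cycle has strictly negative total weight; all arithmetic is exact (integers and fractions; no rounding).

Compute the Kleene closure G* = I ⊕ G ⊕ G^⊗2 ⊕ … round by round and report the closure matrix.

D(0):
  [0, ∞, 20]
  [∞, 0, 19]
  [0, 8, 0]
D(1):
  [0, ∞, 20]
  [∞, 0, 19]
  [0, 8, 0]
D(2):
  [0, ∞, 20]
  [∞, 0, 19]
  [0, 8, 0]
D(3):
  [0, 28, 20]
  [19, 0, 19]
  [0, 8, 0]
Answer: G* = [[0, 28, 20], [19, 0, 19], [0, 8, 0]]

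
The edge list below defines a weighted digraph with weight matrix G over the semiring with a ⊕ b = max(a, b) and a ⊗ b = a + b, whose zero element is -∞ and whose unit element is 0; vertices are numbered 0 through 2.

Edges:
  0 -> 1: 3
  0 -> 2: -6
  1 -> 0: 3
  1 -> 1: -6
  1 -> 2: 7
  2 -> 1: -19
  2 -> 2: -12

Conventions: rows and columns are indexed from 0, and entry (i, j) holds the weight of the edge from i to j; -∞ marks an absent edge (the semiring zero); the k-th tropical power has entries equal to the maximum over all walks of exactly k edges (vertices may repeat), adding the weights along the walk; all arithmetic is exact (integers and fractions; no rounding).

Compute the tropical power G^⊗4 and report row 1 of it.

G^⊗2:
  [6, -3, 10]
  [-3, 6, 1]
  [-16, -25, -12]
G^⊗3:
  [0, 9, 4]
  [9, 0, 13]
  [-22, -13, -18]
G^⊗4:
  [12, 3, 16]
  [3, 12, 7]
  [-10, -19, -6]
Answer: row 1 of G^⊗4 = [3, 12, 7]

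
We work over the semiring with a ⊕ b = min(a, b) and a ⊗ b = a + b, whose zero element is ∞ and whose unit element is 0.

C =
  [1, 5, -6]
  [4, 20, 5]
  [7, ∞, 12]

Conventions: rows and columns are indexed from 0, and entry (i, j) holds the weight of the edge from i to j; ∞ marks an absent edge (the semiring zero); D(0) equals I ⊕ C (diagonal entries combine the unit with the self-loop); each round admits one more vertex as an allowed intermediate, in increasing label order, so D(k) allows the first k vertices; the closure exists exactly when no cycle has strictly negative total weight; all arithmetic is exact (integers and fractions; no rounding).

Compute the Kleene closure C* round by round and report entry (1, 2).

D(0):
  [0, 5, -6]
  [4, 0, 5]
  [7, ∞, 0]
D(1):
  [0, 5, -6]
  [4, 0, -2]
  [7, 12, 0]
D(2):
  [0, 5, -6]
  [4, 0, -2]
  [7, 12, 0]
D(3):
  [0, 5, -6]
  [4, 0, -2]
  [7, 12, 0]
Answer: C*[1][2] = -2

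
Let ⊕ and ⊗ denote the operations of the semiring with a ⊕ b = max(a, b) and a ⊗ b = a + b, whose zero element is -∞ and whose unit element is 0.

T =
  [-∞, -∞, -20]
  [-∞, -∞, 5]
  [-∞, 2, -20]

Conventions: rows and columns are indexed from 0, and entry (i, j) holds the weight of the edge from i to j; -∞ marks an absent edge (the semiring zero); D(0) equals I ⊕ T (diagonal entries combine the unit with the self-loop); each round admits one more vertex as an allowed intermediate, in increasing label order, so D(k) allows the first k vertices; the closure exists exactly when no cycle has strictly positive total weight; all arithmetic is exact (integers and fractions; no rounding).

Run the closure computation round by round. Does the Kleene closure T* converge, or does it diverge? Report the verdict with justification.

D(0):
  [0, -∞, -20]
  [-∞, 0, 5]
  [-∞, 2, 0]
D(1):
  [0, -∞, -20]
  [-∞, 0, 5]
  [-∞, 2, 0]
Detection: at round 2, diagonal entry (2, 2) turns strictly positive.
Key observation: the cycle 2->1->2 has total weight 2 + 5, which is strictly positive.
Answer: DIVERGES — positive cycle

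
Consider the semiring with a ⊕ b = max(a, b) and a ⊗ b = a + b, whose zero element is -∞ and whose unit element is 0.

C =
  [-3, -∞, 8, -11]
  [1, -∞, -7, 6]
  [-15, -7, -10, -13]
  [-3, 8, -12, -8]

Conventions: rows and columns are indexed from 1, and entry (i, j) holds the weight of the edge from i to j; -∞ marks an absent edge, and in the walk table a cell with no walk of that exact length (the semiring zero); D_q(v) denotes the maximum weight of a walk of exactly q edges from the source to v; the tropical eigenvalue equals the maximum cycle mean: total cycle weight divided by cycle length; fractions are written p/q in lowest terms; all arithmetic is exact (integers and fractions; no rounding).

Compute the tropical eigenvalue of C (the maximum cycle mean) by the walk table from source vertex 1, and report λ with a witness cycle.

q=0: [0, -∞, -∞, -∞]
q=1: [-3, -∞, 8, -11]
q=2: [-6, 1, 5, -5]
q=3: [2, 3, 2, 7]
q=4: [4, 15, 10, 9]
Optimal cycle mean attained by: cycle 2->4->2, total 6 + 8, length 2.
Answer: λ = 7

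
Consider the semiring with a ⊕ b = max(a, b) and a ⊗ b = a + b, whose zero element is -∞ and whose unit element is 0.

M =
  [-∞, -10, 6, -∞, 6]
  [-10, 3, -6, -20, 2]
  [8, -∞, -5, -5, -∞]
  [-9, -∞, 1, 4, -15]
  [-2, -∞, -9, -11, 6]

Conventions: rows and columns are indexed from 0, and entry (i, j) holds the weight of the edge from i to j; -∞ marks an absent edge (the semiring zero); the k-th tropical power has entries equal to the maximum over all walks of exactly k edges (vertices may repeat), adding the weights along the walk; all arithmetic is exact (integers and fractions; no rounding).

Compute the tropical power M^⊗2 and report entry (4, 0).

M^⊗2:
  [14, -7, 1, 1, 12]
  [2, 6, -3, -9, 8]
  [3, -2, 14, -1, 14]
  [9, -19, 5, 8, -3]
  [4, -12, 4, -5, 12]
Key observation: the optimum is the walk 4->4->0, with weight 6 + (-2) = 4.
Optimal value attained by: walk 4->4->0.
Answer: (M^⊗2)[4][0] = 4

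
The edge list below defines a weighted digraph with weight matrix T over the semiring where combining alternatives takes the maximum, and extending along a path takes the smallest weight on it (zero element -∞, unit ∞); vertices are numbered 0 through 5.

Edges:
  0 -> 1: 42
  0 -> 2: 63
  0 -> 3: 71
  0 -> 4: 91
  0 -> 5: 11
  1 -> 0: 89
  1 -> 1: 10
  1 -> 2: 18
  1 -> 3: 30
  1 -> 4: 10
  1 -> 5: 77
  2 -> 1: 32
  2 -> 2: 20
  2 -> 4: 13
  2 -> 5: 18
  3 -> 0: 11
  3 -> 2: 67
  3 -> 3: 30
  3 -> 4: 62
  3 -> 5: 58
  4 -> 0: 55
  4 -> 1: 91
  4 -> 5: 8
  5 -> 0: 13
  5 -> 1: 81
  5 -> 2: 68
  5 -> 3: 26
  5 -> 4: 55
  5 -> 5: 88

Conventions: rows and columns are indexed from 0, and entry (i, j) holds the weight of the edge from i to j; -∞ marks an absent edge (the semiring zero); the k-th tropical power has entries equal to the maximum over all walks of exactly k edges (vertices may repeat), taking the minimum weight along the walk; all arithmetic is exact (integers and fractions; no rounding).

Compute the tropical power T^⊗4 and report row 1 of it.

T^⊗2:
  [55, 91, 67, 30, 62, 58]
  [13, 77, 68, 71, 89, 77]
  [32, 20, 20, 30, 18, 32]
  [55, 62, 58, 30, 55, 58]
  [89, 42, 55, 55, 55, 77]
  [81, 81, 68, 30, 55, 88]
T^⊗3:
  [89, 62, 58, 55, 55, 77]
  [77, 89, 68, 30, 62, 77]
  [20, 32, 32, 32, 32, 32]
  [62, 58, 58, 55, 55, 62]
  [55, 77, 68, 71, 89, 77]
  [81, 81, 68, 71, 81, 88]
T^⊗4:
  [62, 77, 68, 71, 89, 77]
  [89, 77, 68, 71, 77, 77]
  [32, 32, 32, 30, 32, 32]
  [58, 62, 62, 62, 62, 62]
  [77, 89, 68, 55, 62, 77]
  [81, 81, 68, 71, 81, 88]
Answer: row 1 of T^⊗4 = [89, 77, 68, 71, 77, 77]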